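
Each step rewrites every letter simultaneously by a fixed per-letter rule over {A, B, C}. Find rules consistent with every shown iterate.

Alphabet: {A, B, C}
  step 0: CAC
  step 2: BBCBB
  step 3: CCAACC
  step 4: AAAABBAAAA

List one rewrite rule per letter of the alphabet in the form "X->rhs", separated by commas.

  step 3 ⇒ step 4: CCAACC ⇒ AA·AA·B·B·AA·AA
    A ↦ B
    C ↦ AA
  step 2 ⇒ step 3: BBCBB ⇒ C·C·AA·C·C
    B ↦ C

A->B, B->C, C->AA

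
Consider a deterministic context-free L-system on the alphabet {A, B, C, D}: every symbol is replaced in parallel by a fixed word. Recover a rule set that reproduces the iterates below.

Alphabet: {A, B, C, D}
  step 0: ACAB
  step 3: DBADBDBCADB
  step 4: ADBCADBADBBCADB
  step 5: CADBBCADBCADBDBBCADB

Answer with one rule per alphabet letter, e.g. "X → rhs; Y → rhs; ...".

A->C, B->DB, C->B, D->A

  step 4 ⇒ step 5: ADBCADBADBBCADB ⇒ C·A·DB·B·C·A·DB·C·A·DB·DB·B·C·A·DB
    A ↦ C
    B ↦ DB
    C ↦ B
    D ↦ A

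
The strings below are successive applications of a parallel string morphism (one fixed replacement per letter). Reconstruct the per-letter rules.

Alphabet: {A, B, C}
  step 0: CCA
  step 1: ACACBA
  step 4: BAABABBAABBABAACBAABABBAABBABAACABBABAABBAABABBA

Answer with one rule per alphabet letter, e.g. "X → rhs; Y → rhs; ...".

  step 0 ⇒ step 1: CCA ⇒ AC·AC·BA
    A ↦ BA
    C ↦ AC
    B ↦ AB  (constrained at step 1)

A->BA, B->AB, C->AC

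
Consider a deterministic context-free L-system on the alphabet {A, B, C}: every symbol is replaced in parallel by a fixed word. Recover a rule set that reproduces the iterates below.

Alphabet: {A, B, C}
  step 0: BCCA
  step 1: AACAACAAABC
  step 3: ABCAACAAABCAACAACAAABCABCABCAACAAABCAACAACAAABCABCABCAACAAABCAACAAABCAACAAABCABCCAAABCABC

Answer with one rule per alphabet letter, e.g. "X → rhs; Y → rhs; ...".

A->ABC, B->AA, C->CAA

  step 0 ⇒ step 1: BCCA ⇒ AA·CAA·CAA·ABC
    A ↦ ABC
    B ↦ AA
    C ↦ CAA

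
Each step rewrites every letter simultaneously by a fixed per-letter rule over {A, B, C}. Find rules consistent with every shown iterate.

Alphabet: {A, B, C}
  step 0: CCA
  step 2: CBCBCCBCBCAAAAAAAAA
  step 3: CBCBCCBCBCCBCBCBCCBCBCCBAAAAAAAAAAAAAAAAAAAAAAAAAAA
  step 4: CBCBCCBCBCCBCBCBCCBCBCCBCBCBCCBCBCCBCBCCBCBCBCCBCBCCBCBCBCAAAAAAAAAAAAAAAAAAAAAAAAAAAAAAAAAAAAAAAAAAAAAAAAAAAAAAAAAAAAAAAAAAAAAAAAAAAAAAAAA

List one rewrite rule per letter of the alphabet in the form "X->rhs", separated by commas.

A->AAA, B->CBC, C->CB

  step 3 ⇒ step 4: CBCBCCBCBCCBCBCBCCBCBCCBAAAAAAAAAAAAAAAAAAAAAAAAAAA ⇒ CB·CBC·CB·CBC·CB·CB·CBC·CB·CBC·CB·CB·CBC·CB·CBC·CB·CBC·CB·CB·CBC·CB·CBC·CB·CB·CBC·AAA·AAA·AAA·AAA·AAA·AAA·AAA·AAA·AAA·AAA·AAA·AAA·AAA·AAA·AAA·AAA·AAA·AAA·AAA·AAA·AAA·AAA·AAA·AAA·AAA·AAA·AAA
    A ↦ AAA
    B ↦ CBC
    C ↦ CB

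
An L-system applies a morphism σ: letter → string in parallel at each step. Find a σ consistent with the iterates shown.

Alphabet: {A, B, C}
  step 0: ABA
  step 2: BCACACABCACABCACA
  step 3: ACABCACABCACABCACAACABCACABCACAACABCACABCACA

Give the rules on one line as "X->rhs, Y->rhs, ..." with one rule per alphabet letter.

A->CA, B->ACA, C->BCA

  step 2 ⇒ step 3: BCACACABCACABCACA ⇒ ACA·BCA·CA·BCA·CA·BCA·CA·ACA·BCA·CA·BCA·CA·ACA·BCA·CA·BCA·CA
    A ↦ CA
    B ↦ ACA
    C ↦ BCA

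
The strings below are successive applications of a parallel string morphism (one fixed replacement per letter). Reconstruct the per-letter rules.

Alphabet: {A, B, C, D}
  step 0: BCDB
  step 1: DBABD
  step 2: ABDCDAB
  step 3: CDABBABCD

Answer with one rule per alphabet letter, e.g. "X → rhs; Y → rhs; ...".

A->C, B->D, C->B, D->AB

  step 2 ⇒ step 3: ABDCDAB ⇒ C·D·AB·B·AB·C·D
    A ↦ C
    B ↦ D
    C ↦ B
    D ↦ AB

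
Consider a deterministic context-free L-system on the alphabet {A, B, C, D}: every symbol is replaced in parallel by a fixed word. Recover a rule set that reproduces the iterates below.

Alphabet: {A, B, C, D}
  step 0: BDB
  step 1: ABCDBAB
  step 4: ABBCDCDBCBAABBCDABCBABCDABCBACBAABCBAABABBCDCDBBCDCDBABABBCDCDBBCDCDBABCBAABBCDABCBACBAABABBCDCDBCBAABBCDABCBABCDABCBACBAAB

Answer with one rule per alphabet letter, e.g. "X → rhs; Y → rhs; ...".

A->CBA, B->AB, C->BCD, D->CDB

  step 0 ⇒ step 1: BDB ⇒ AB·CDB·AB
    B ↦ AB
    D ↦ CDB
    A ↦ CBA  (constrained at step 1)
    C ↦ BCD  (constrained at step 1)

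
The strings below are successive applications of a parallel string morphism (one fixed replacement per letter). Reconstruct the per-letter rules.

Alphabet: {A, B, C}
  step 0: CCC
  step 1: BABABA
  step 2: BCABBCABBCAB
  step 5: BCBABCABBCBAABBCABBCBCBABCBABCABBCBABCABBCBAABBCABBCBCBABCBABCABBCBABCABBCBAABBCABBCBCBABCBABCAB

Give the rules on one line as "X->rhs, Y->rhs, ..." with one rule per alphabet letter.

  step 1 ⇒ step 2: BABABA ⇒ BC·AB·BC·AB·BC·AB
    A ↦ AB
    B ↦ BC
  step 0 ⇒ step 1: CCC ⇒ BA·BA·BA
    C ↦ BA

A->AB, B->BC, C->BA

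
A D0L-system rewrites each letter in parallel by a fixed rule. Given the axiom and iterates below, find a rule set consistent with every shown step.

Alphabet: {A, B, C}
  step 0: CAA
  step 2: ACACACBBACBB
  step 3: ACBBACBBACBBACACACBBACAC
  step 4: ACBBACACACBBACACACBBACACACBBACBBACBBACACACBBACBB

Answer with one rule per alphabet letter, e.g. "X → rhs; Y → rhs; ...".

  step 3 ⇒ step 4: ACBBACBBACBBACACACBBACAC ⇒ AC·BB·AC·AC·AC·BB·AC·AC·AC·BB·AC·AC·AC·BB·AC·BB·AC·BB·AC·AC·AC·BB·AC·BB
    A ↦ AC
    B ↦ AC
    C ↦ BB

A->AC, B->AC, C->BB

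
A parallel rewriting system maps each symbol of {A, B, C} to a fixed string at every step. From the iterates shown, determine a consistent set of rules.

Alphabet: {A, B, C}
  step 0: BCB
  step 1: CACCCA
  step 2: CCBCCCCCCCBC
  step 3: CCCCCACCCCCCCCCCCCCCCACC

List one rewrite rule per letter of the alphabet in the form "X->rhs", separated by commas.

  step 2 ⇒ step 3: CCBCCCCCCCBC ⇒ CC·CC·CA·CC·CC·CC·CC·CC·CC·CC·CA·CC
    B ↦ CA
    C ↦ CC
  step 1 ⇒ step 2: CACCCA ⇒ CC·BC·CC·CC·CC·BC
    A ↦ BC

A->BC, B->CA, C->CC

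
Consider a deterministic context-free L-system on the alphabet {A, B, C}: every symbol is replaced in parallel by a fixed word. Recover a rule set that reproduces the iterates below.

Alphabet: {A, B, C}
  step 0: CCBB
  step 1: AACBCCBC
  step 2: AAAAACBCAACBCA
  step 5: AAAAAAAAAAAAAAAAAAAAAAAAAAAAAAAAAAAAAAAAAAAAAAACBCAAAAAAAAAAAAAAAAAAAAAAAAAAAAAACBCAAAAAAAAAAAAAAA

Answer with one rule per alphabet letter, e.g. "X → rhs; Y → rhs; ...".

A->AA, B->CBC, C->A

  step 1 ⇒ step 2: AACBCCBC ⇒ AA·AA·A·CBC·A·A·CBC·A
    A ↦ AA
    B ↦ CBC
    C ↦ A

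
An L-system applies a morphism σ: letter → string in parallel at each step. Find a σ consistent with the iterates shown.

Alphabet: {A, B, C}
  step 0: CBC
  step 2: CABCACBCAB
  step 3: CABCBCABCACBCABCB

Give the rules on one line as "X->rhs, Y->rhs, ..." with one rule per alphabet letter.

A->B, B->CB, C->CA

  step 2 ⇒ step 3: CABCACBCAB ⇒ CA·B·CB·CA·B·CA·CB·CA·B·CB
    A ↦ B
    B ↦ CB
    C ↦ CA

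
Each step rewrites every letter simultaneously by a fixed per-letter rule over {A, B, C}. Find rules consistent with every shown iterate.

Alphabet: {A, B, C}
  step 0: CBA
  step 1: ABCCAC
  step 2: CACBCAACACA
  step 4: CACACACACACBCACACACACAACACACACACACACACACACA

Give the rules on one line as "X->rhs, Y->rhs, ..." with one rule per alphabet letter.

A->CAC, B->BC, C->A

  step 1 ⇒ step 2: ABCCAC ⇒ CAC·BC·A·A·CAC·A
    A ↦ CAC
    B ↦ BC
    C ↦ A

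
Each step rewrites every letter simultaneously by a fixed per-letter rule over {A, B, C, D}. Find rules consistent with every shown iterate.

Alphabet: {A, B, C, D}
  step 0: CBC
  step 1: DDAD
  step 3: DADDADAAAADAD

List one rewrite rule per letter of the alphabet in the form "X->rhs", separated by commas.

A->AA, B->DA, C->D, D->BC

  step 0 ⇒ step 1: CBC ⇒ D·DA·D
    B ↦ DA
    C ↦ D
    A ↦ AA  (constrained at step 1)
    D ↦ BC  (constrained at step 1)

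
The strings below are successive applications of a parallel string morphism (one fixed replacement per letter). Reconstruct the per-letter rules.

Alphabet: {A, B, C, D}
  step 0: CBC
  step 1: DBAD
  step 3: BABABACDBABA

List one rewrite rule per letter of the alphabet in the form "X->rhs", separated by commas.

  step 0 ⇒ step 1: CBC ⇒ D·BA·D
    B ↦ BA
    C ↦ D
    A ↦ C  (constrained at step 1)
    D ↦ BB  (constrained at step 1)

A->C, B->BA, C->D, D->BB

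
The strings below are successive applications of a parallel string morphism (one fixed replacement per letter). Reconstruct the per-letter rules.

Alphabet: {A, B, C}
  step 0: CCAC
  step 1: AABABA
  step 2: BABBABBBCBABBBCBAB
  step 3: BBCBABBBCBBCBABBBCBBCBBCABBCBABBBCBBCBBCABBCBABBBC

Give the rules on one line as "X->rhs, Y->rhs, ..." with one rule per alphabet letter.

A->BAB, B->BBC, C->A

  step 2 ⇒ step 3: BABBABBBCBABBBCBAB ⇒ BBC·BAB·BBC·BBC·BAB·BBC·BBC·BBC·A·BBC·BAB·BBC·BBC·BBC·A·BBC·BAB·BBC
    A ↦ BAB
    B ↦ BBC
    C ↦ A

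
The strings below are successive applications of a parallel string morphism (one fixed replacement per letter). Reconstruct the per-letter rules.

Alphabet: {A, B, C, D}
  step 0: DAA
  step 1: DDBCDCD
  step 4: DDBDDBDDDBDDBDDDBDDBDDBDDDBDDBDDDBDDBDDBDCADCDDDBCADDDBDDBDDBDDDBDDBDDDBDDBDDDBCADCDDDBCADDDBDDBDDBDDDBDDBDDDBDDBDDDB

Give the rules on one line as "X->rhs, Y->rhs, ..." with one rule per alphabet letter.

A->CD, B->D, C->CAD, D->DDB

  step 0 ⇒ step 1: DAA ⇒ DDB·CD·CD
    A ↦ CD
    D ↦ DDB
    B ↦ D  (constrained at step 1)
    C ↦ CAD  (constrained at step 1)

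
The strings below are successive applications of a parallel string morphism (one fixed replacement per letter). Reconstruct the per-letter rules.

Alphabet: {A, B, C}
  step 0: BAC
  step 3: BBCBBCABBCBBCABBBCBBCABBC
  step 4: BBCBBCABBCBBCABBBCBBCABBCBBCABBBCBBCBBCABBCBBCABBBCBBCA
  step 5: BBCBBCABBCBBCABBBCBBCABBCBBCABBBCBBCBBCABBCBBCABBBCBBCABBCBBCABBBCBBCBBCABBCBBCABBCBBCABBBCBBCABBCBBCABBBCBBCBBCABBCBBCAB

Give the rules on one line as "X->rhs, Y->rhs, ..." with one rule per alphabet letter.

  step 4 ⇒ step 5: BBCBBCABBCBBCABBBCBBCABBCBBCABBBCBBCBBCABBCBBCABBBCBBCA ⇒ BBC·BBC·A·BBC·BBC·A·B·BBC·BBC·A·BBC·BBC·A·B·BBC·BBC·BBC·A·BBC·BBC·A·B·BBC·BBC·A·BBC·BBC·A·B·BBC·BBC·BBC·A·BBC·BBC·A·BBC·BBC·A·B·BBC·BBC·A·BBC·BBC·A·B·BBC·BBC·BBC·A·BBC·BBC·A·B
    A ↦ B
    B ↦ BBC
    C ↦ A

A->B, B->BBC, C->A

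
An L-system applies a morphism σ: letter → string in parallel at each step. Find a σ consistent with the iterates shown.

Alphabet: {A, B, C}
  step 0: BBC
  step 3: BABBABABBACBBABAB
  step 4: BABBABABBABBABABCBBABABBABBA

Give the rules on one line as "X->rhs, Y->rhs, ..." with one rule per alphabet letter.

  step 3 ⇒ step 4: BABBABABBACBBABAB ⇒ BA·B·BA·BA·B·BA·B·BA·BA·B·CB·BA·BA·B·BA·B·BA
    A ↦ B
    B ↦ BA
    C ↦ CB

A->B, B->BA, C->CB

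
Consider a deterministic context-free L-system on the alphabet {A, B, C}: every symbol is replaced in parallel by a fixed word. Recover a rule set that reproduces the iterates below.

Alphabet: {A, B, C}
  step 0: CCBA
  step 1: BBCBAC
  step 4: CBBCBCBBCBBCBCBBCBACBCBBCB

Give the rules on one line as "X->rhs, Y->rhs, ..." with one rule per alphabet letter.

  step 0 ⇒ step 1: CCBA ⇒ B·B·CB·AC
    A ↦ AC
    B ↦ CB
    C ↦ B

A->AC, B->CB, C->B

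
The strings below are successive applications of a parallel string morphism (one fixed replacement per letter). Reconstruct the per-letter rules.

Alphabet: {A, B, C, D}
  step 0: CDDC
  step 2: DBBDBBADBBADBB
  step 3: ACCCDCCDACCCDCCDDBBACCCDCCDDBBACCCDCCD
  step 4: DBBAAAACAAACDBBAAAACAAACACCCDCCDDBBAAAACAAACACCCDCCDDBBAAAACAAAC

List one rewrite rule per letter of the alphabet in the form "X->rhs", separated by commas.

A->DBB, B->CCD, C->A, D->AC

  step 3 ⇒ step 4: ACCCDCCDACCCDCCDDBBACCCDCCDDBBACCCDCCD ⇒ DBB·A·A·A·AC·A·A·AC·DBB·A·A·A·AC·A·A·AC·AC·CCD·CCD·DBB·A·A·A·AC·A·A·AC·AC·CCD·CCD·DBB·A·A·A·AC·A·A·AC
    A ↦ DBB
    B ↦ CCD
    C ↦ A
    D ↦ AC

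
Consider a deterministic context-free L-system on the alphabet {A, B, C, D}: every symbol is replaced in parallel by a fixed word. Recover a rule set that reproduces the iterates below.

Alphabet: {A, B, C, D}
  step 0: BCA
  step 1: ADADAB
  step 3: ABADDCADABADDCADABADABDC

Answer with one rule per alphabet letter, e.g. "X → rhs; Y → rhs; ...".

  step 0 ⇒ step 1: BCA ⇒ AD·AD·AB
    A ↦ AB
    B ↦ AD
    C ↦ AD
    D ↦ DC  (constrained at step 1)

A->AB, B->AD, C->AD, D->DC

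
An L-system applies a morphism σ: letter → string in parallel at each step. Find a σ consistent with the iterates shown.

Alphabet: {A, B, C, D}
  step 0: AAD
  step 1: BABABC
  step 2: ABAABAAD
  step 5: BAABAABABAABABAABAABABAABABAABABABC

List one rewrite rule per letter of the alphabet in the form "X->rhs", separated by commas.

A->BA, B->A, C->D, D->BC

  step 1 ⇒ step 2: BABABC ⇒ A·BA·A·BA·A·D
    A ↦ BA
    B ↦ A
    C ↦ D
  step 0 ⇒ step 1: AAD ⇒ BA·BA·BC
    D ↦ BC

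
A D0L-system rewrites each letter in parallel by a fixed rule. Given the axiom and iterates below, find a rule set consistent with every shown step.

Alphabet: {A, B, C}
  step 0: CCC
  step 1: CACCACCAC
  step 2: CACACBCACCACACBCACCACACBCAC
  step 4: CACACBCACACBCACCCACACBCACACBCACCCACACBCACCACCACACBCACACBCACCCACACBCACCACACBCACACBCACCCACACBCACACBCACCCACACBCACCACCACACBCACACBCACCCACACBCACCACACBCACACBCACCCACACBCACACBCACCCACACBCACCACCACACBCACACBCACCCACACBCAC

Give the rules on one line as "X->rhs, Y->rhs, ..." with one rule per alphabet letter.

A->ACB, B->C, C->CAC

  step 1 ⇒ step 2: CACCACCAC ⇒ CAC·ACB·CAC·CAC·ACB·CAC·CAC·ACB·CAC
    A ↦ ACB
    C ↦ CAC
    B ↦ C  (constrained at step 2)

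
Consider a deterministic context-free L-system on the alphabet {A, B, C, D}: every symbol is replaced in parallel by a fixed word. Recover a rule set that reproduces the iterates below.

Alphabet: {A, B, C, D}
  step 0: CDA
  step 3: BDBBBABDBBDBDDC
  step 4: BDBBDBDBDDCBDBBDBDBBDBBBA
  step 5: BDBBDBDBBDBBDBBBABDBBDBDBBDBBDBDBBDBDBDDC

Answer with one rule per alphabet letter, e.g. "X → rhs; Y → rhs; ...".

A->DC, B->BD, C->BA, D->B

  step 4 ⇒ step 5: BDBBDBDBDDCBDBBDBDBBDBBBA ⇒ BD·B·BD·BD·B·BD·B·BD·B·B·BA·BD·B·BD·BD·B·BD·B·BD·BD·B·BD·BD·BD·DC
    A ↦ DC
    B ↦ BD
    C ↦ BA
    D ↦ B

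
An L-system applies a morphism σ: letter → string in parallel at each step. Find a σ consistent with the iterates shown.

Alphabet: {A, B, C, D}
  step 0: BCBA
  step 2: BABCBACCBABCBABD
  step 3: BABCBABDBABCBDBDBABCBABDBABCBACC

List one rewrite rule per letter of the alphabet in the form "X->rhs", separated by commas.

  step 2 ⇒ step 3: BABCBACCBABCBABD ⇒ BA·BC·BA·BD·BA·BC·BD·BD·BA·BC·BA·BD·BA·BC·BA·CC
    A ↦ BC
    B ↦ BA
    C ↦ BD
    D ↦ CC

A->BC, B->BA, C->BD, D->CC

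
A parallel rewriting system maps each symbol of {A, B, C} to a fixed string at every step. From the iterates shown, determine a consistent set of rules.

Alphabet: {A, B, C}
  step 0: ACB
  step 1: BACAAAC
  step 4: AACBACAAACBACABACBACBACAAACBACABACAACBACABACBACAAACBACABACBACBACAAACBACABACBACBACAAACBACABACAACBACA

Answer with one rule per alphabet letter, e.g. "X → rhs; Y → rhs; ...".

  step 0 ⇒ step 1: ACB ⇒ BAC·A·AAC
    A ↦ BAC
    B ↦ AAC
    C ↦ A

A->BAC, B->AAC, C->A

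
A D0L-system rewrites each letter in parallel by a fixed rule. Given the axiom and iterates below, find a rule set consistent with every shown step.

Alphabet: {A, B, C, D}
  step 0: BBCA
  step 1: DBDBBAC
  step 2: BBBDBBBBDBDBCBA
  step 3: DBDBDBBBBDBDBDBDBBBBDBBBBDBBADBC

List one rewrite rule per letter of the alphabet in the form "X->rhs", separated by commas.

  step 2 ⇒ step 3: BBBDBBBBDBDBCBA ⇒ DB·DB·DB·BBB·DB·DB·DB·DB·BBB·DB·BBB·DB·BA·DB·C
    A ↦ C
    B ↦ DB
    C ↦ BA
    D ↦ BBB

A->C, B->DB, C->BA, D->BBB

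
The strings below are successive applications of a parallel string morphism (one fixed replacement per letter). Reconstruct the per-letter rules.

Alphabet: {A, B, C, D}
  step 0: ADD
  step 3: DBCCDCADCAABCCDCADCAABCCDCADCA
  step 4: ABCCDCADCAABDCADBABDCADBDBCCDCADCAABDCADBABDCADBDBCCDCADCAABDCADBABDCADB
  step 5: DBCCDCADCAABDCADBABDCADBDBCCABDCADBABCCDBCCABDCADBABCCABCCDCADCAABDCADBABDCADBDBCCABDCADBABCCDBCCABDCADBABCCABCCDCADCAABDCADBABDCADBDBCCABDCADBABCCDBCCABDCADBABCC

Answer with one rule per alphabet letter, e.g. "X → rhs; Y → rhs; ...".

  step 4 ⇒ step 5: ABCCDCADCAABDCADBABDCADBDBCCDCADCAABDCADBABDCADBDBCCDCADCAABDCADBABDCADB ⇒ DB·CC·DCA·DCA·AB·DCA·DB·AB·DCA·DB·DB·CC·AB·DCA·DB·AB·CC·DB·CC·AB·DCA·DB·AB·CC·AB·CC·DCA·DCA·AB·DCA·DB·AB·DCA·DB·DB·CC·AB·DCA·DB·AB·CC·DB·CC·AB·DCA·DB·AB·CC·AB·CC·DCA·DCA·AB·DCA·DB·AB·DCA·DB·DB·CC·AB·DCA·DB·AB·CC·DB·CC·AB·DCA·DB·AB·CC
    A ↦ DB
    B ↦ CC
    C ↦ DCA
    D ↦ AB

A->DB, B->CC, C->DCA, D->AB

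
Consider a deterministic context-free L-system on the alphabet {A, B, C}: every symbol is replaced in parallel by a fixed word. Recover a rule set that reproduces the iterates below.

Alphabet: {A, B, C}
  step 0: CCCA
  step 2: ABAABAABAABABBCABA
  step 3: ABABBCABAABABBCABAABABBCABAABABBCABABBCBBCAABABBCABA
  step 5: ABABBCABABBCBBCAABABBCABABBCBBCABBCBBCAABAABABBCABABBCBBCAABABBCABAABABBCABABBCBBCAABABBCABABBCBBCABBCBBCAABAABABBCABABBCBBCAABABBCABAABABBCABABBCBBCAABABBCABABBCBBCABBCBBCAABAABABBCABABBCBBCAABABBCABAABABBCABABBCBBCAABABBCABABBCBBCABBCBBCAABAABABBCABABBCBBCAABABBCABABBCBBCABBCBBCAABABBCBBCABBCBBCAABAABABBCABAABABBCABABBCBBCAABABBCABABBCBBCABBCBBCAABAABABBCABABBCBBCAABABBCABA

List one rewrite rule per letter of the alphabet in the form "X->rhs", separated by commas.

  step 2 ⇒ step 3: ABAABAABAABABBCABA ⇒ ABA·BBC·ABA·ABA·BBC·ABA·ABA·BBC·ABA·ABA·BBC·ABA·BBC·BBC·A·ABA·BBC·ABA
    A ↦ ABA
    B ↦ BBC
    C ↦ A

A->ABA, B->BBC, C->A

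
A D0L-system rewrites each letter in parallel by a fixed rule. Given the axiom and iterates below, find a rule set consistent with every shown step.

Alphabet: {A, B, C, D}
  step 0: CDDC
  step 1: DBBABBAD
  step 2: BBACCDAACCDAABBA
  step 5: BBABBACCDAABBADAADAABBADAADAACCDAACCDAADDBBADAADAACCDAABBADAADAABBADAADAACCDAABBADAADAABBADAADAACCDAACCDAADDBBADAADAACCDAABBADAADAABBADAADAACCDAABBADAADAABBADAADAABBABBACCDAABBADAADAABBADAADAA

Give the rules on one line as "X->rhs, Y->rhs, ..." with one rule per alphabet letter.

  step 1 ⇒ step 2: DBBABBAD ⇒ BBA·C·C·DAA·C·C·DAA·BBA
    A ↦ DAA
    B ↦ C
    D ↦ BBA
  step 0 ⇒ step 1: CDDC ⇒ D·BBA·BBA·D
    C ↦ D

A->DAA, B->C, C->D, D->BBA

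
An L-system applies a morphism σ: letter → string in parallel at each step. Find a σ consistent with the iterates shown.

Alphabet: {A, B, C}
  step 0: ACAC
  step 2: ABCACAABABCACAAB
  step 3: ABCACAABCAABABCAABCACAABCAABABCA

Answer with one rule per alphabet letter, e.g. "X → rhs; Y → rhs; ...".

  step 2 ⇒ step 3: ABCACAABABCACAAB ⇒ AB·CA·CA·AB·CA·AB·AB·CA·AB·CA·CA·AB·CA·AB·AB·CA
    A ↦ AB
    B ↦ CA
    C ↦ CA

A->AB, B->CA, C->CA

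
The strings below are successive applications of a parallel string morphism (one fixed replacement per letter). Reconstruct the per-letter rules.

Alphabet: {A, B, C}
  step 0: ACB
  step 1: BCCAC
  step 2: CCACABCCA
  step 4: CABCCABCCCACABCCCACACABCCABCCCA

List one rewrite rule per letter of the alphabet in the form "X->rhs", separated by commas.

  step 1 ⇒ step 2: BCCAC ⇒ C·CA·CA·BC·CA
    A ↦ BC
    B ↦ C
    C ↦ CA

A->BC, B->C, C->CA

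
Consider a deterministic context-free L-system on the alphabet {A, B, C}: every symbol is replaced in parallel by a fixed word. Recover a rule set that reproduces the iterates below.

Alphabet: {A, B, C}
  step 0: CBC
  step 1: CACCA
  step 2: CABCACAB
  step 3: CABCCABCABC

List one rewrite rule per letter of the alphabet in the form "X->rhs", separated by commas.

A->B, B->C, C->CA

  step 2 ⇒ step 3: CABCACAB ⇒ CA·B·C·CA·B·CA·B·C
    A ↦ B
    B ↦ C
    C ↦ CA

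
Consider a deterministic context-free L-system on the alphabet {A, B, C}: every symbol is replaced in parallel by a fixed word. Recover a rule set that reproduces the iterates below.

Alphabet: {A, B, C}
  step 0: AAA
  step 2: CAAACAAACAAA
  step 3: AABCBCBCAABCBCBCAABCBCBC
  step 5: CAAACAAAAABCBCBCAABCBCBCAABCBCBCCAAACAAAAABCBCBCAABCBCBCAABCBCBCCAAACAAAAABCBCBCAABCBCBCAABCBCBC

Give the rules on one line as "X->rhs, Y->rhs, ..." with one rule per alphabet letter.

  step 2 ⇒ step 3: CAAACAAACAAA ⇒ AA·BC·BC·BC·AA·BC·BC·BC·AA·BC·BC·BC
    A ↦ BC
    C ↦ AA
    B ↦ CA  (constrained at step 3)

A->BC, B->CA, C->AA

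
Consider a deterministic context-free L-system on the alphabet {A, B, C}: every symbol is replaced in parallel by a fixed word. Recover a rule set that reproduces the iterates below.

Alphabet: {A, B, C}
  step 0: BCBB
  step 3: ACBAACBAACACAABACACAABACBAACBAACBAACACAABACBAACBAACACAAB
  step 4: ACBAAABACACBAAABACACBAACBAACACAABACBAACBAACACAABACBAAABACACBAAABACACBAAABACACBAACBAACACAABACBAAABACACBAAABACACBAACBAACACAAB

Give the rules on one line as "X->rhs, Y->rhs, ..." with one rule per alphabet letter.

A->AC, B->AAB, C->BA

  step 3 ⇒ step 4: ACBAACBAACACAABACACAABACBAACBAACBAACACAABACBAACBAACACAAB ⇒ AC·BA·AAB·AC·AC·BA·AAB·AC·AC·BA·AC·BA·AC·AC·AAB·AC·BA·AC·BA·AC·AC·AAB·AC·BA·AAB·AC·AC·BA·AAB·AC·AC·BA·AAB·AC·AC·BA·AC·BA·AC·AC·AAB·AC·BA·AAB·AC·AC·BA·AAB·AC·AC·BA·AC·BA·AC·AC·AAB
    A ↦ AC
    B ↦ AAB
    C ↦ BA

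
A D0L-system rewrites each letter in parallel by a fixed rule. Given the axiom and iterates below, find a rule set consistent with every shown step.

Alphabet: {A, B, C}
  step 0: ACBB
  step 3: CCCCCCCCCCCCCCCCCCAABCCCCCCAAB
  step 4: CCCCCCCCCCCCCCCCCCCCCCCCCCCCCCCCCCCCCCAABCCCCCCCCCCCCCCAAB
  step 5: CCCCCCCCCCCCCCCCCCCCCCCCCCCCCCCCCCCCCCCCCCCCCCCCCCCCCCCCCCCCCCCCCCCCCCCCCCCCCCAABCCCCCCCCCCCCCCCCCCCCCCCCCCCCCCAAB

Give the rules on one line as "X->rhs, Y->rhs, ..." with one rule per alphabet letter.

  step 4 ⇒ step 5: CCCCCCCCCCCCCCCCCCCCCCCCCCCCCCCCCCCCCCAABCCCCCCCCCCCCCCAAB ⇒ CC·CC·CC·CC·CC·CC·CC·CC·CC·CC·CC·CC·CC·CC·CC·CC·CC·CC·CC·CC·CC·CC·CC·CC·CC·CC·CC·CC·CC·CC·CC·CC·CC·CC·CC·CC·CC·CC·C·C·AAB·CC·CC·CC·CC·CC·CC·CC·CC·CC·CC·CC·CC·CC·CC·C·C·AAB
    A ↦ C
    B ↦ AAB
    C ↦ CC

A->C, B->AAB, C->CC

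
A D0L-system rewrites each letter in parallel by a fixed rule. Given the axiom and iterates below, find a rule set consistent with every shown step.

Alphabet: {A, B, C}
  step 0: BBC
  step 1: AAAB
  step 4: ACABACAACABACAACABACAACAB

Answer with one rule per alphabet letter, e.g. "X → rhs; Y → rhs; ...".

A->AC, B->A, C->AB

  step 0 ⇒ step 1: BBC ⇒ A·A·AB
    B ↦ A
    C ↦ AB
    A ↦ AC  (constrained at step 1)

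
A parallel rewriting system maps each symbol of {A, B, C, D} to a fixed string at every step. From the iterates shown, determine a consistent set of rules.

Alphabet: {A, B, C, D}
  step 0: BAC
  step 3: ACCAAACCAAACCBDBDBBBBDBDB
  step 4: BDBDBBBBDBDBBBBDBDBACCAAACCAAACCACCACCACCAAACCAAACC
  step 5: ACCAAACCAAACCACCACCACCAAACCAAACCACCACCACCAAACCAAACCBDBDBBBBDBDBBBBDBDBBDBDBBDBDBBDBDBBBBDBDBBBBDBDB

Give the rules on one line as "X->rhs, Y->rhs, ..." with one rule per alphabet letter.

A->B, B->ACC, C->DB, D->AA

  step 4 ⇒ step 5: BDBDBBBBDBDBBBBDBDBACCAAACCAAACCACCACCACCAAACCAAACC ⇒ ACC·AA·ACC·AA·ACC·ACC·ACC·ACC·AA·ACC·AA·ACC·ACC·ACC·ACC·AA·ACC·AA·ACC·B·DB·DB·B·B·B·DB·DB·B·B·B·DB·DB·B·DB·DB·B·DB·DB·B·DB·DB·B·B·B·DB·DB·B·B·B·DB·DB
    A ↦ B
    B ↦ ACC
    C ↦ DB
    D ↦ AA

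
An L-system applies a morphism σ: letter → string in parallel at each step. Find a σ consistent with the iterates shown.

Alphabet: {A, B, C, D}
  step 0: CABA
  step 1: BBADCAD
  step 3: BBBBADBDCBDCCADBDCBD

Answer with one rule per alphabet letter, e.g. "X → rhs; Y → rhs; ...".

  step 0 ⇒ step 1: CABA ⇒ BB·AD·C·AD
    A ↦ AD
    B ↦ C
    C ↦ BB
    D ↦ BD  (constrained at step 1)

A->AD, B->C, C->BB, D->BD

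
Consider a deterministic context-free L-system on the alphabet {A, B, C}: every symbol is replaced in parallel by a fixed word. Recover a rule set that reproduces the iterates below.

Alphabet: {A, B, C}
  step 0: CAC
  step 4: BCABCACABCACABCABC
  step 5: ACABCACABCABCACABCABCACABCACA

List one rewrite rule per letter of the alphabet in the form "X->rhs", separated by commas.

A->BC, B->AC, C->A

  step 4 ⇒ step 5: BCABCACABCACABCABC ⇒ AC·A·BC·AC·A·BC·A·BC·AC·A·BC·A·BC·AC·A·BC·AC·A
    A ↦ BC
    B ↦ AC
    C ↦ A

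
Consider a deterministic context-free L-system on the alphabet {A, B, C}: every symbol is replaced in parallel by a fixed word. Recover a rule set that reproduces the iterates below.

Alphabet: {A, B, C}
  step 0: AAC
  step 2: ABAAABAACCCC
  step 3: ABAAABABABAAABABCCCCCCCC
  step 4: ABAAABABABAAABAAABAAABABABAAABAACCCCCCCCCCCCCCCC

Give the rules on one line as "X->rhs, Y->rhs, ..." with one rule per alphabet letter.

A->AB, B->AA, C->CC

  step 3 ⇒ step 4: ABAAABABABAAABABCCCCCCCC ⇒ AB·AA·AB·AB·AB·AA·AB·AA·AB·AA·AB·AB·AB·AA·AB·AA·CC·CC·CC·CC·CC·CC·CC·CC
    A ↦ AB
    B ↦ AA
    C ↦ CC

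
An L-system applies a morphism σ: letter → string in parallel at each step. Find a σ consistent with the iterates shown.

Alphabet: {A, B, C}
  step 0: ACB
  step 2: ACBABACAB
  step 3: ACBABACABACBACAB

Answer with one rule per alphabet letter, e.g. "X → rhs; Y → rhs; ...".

  step 2 ⇒ step 3: ACBABACAB ⇒ AC·B·AB·AC·AB·AC·B·AC·AB
    A ↦ AC
    B ↦ AB
    C ↦ B

A->AC, B->AB, C->B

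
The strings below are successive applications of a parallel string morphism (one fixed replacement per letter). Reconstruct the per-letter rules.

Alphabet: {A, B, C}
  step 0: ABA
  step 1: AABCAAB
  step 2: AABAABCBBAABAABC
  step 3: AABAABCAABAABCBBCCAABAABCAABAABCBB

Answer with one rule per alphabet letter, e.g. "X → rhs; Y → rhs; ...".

  step 2 ⇒ step 3: AABAABCBBAABAABC ⇒ AAB·AAB·C·AAB·AAB·C·BB·C·C·AAB·AAB·C·AAB·AAB·C·BB
    A ↦ AAB
    B ↦ C
    C ↦ BB

A->AAB, B->C, C->BB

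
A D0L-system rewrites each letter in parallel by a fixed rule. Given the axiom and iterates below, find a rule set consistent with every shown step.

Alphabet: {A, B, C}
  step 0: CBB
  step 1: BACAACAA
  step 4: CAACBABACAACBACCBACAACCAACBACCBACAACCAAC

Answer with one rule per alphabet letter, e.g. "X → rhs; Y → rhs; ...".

A->C, B->CAA, C->BA

  step 0 ⇒ step 1: CBB ⇒ BA·CAA·CAA
    B ↦ CAA
    C ↦ BA
    A ↦ C  (constrained at step 1)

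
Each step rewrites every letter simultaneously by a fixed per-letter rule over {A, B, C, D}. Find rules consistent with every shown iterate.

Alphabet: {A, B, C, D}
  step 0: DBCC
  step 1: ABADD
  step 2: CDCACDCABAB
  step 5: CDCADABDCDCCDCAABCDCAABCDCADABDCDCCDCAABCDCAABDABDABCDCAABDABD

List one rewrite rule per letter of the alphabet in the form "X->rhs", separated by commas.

A->CDC, B->A, C->D, D->AB

  step 1 ⇒ step 2: ABADD ⇒ CDC·A·CDC·AB·AB
    A ↦ CDC
    B ↦ A
    D ↦ AB
  step 0 ⇒ step 1: DBCC ⇒ AB·A·D·D
    C ↦ D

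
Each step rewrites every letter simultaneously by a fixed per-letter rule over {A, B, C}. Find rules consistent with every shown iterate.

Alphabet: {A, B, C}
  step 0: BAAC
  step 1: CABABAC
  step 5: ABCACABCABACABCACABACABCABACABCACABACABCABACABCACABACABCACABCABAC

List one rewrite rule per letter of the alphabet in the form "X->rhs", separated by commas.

A->AB, B->C, C->AC

  step 0 ⇒ step 1: BAAC ⇒ C·AB·AB·AC
    A ↦ AB
    B ↦ C
    C ↦ AC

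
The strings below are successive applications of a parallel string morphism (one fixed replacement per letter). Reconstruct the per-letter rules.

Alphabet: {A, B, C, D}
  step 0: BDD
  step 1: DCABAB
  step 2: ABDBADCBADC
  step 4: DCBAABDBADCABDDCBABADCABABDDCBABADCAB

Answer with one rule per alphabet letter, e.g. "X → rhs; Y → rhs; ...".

  step 1 ⇒ step 2: DCABAB ⇒ AB·D·BA·DC·BA·DC
    A ↦ BA
    B ↦ DC
    C ↦ D
    D ↦ AB

A->BA, B->DC, C->D, D->AB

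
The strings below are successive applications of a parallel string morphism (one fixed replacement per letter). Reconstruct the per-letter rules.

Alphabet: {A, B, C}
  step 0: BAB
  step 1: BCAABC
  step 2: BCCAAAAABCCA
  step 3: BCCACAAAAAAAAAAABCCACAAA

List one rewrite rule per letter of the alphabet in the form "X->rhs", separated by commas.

A->AA, B->BC, C->CA

  step 2 ⇒ step 3: BCCAAAAABCCA ⇒ BC·CA·CA·AA·AA·AA·AA·AA·BC·CA·CA·AA
    A ↦ AA
    B ↦ BC
    C ↦ CA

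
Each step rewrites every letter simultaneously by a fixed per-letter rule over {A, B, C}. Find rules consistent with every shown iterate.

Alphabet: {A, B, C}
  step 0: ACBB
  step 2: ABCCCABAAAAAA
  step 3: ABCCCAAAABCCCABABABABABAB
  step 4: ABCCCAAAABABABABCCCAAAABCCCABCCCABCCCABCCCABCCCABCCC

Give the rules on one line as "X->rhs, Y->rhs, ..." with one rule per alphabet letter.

  step 3 ⇒ step 4: ABCCCAAAABCCCABABABABABAB ⇒ AB·CCC·A·A·A·AB·AB·AB·AB·CCC·A·A·A·AB·CCC·AB·CCC·AB·CCC·AB·CCC·AB·CCC·AB·CCC
    A ↦ AB
    B ↦ CCC
    C ↦ A

A->AB, B->CCC, C->A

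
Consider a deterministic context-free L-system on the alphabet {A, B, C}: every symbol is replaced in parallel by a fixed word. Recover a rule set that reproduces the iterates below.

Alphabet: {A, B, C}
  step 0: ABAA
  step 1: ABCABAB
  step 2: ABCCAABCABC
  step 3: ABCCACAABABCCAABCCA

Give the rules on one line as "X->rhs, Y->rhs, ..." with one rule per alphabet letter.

A->AB, B->C, C->CA

  step 2 ⇒ step 3: ABCCAABCABC ⇒ AB·C·CA·CA·AB·AB·C·CA·AB·C·CA
    A ↦ AB
    B ↦ C
    C ↦ CA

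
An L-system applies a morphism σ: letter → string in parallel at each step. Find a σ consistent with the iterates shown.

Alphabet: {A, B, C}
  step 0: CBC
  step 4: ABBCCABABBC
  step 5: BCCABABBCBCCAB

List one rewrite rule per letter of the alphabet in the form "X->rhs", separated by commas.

  step 4 ⇒ step 5: ABBCCABABBC ⇒ B·C·C·AB·AB·B·C·B·C·C·AB
    A ↦ B
    B ↦ C
    C ↦ AB

A->B, B->C, C->AB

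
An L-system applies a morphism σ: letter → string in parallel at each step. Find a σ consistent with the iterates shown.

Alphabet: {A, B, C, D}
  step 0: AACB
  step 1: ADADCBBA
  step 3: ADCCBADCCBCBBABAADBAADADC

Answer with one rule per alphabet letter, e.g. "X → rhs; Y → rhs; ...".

  step 0 ⇒ step 1: AACB ⇒ AD·AD·CB·BA
    A ↦ AD
    B ↦ BA
    C ↦ CB
    D ↦ C  (constrained at step 1)

A->AD, B->BA, C->CB, D->C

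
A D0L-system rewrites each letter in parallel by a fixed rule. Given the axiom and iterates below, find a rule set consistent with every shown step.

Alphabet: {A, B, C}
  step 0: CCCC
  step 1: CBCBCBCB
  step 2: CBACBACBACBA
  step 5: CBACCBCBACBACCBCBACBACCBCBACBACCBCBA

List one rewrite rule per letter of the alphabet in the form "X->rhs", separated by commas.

  step 1 ⇒ step 2: CBCBCBCB ⇒ CB·A·CB·A·CB·A·CB·A
    B ↦ A
    C ↦ CB
    A ↦ C  (constrained at step 2)

A->C, B->A, C->CB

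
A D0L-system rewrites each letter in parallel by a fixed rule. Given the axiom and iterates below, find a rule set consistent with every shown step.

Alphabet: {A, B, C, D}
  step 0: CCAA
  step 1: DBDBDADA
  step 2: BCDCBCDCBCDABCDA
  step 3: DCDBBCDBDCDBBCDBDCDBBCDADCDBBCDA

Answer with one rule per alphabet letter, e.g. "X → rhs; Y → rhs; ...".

A->DA, B->DC, C->DB, D->BC

  step 2 ⇒ step 3: BCDCBCDCBCDABCDA ⇒ DC·DB·BC·DB·DC·DB·BC·DB·DC·DB·BC·DA·DC·DB·BC·DA
    A ↦ DA
    B ↦ DC
    C ↦ DB
    D ↦ BC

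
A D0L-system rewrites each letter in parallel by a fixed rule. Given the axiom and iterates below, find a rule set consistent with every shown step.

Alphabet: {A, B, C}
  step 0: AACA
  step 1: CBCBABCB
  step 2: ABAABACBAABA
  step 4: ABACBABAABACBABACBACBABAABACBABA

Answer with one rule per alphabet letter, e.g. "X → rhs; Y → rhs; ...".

A->CB, B->A, C->AB

  step 1 ⇒ step 2: CBCBABCB ⇒ AB·A·AB·A·CB·A·AB·A
    A ↦ CB
    B ↦ A
    C ↦ AB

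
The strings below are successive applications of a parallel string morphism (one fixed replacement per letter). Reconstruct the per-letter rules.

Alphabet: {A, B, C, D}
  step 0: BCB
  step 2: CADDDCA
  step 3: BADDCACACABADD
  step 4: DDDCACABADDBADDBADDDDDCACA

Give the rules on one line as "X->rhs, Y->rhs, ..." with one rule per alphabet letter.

  step 3 ⇒ step 4: BADDCACACABADD ⇒ D·DD·CA·CA·BA·DD·BA·DD·BA·DD·D·DD·CA·CA
    A ↦ DD
    B ↦ D
    C ↦ BA
    D ↦ CA

A->DD, B->D, C->BA, D->CA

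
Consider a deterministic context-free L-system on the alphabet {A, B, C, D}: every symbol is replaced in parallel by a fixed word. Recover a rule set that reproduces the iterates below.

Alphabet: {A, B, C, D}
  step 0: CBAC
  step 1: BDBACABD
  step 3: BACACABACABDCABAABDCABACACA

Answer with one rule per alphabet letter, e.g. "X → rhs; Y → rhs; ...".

  step 0 ⇒ step 1: CBAC ⇒ BD·BA·CA·BD
    A ↦ CA
    B ↦ BA
    C ↦ BD
    D ↦ A  (constrained at step 1)

A->CA, B->BA, C->BD, D->A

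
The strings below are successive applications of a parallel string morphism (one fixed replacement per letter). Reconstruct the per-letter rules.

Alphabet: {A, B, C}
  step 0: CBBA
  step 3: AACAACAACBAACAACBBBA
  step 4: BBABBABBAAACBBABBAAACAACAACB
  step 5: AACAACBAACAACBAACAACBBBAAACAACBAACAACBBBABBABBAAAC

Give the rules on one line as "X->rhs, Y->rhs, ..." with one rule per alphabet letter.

A->B, B->AAC, C->A

  step 4 ⇒ step 5: BBABBABBAAACBBABBAAACAACAACB ⇒ AAC·AAC·B·AAC·AAC·B·AAC·AAC·B·B·B·A·AAC·AAC·B·AAC·AAC·B·B·B·A·B·B·A·B·B·A·AAC
    A ↦ B
    B ↦ AAC
    C ↦ A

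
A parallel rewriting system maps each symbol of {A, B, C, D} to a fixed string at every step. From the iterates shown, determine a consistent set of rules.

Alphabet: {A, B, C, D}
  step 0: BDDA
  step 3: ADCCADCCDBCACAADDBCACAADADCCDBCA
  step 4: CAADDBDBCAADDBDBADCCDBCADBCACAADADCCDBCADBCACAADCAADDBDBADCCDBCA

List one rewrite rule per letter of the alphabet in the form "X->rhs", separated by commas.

A->CA, B->CC, C->DB, D->AD

  step 3 ⇒ step 4: ADCCADCCDBCACAADDBCACAADADCCDBCA ⇒ CA·AD·DB·DB·CA·AD·DB·DB·AD·CC·DB·CA·DB·CA·CA·AD·AD·CC·DB·CA·DB·CA·CA·AD·CA·AD·DB·DB·AD·CC·DB·CA
    A ↦ CA
    B ↦ CC
    C ↦ DB
    D ↦ AD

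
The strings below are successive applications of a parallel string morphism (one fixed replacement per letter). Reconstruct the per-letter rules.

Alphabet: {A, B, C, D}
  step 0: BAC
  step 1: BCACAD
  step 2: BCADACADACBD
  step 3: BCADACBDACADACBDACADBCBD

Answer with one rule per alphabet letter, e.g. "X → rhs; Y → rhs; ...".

A->AC, B->BC, C->AD, D->BD

  step 2 ⇒ step 3: BCADACADACBD ⇒ BC·AD·AC·BD·AC·AD·AC·BD·AC·AD·BC·BD
    A ↦ AC
    B ↦ BC
    C ↦ AD
    D ↦ BD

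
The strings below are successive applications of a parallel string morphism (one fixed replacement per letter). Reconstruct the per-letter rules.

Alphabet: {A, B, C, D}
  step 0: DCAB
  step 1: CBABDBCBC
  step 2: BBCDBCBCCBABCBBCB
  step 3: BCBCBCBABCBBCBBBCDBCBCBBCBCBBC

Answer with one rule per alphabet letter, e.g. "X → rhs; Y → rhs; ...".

A->DBC, B->BC, C->B, D->CBA

  step 2 ⇒ step 3: BBCDBCBCCBABCBBCB ⇒ BC·BC·B·CBA·BC·B·BC·B·B·BC·DBC·BC·B·BC·BC·B·BC
    A ↦ DBC
    B ↦ BC
    C ↦ B
    D ↦ CBA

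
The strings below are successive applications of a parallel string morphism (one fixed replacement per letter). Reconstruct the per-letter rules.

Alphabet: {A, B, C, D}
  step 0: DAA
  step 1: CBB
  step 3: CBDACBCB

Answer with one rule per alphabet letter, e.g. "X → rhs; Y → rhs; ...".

  step 0 ⇒ step 1: DAA ⇒ C·B·B
    A ↦ B
    D ↦ C
    B ↦ DA  (constrained at step 1)
    C ↦ CB  (constrained at step 1)

A->B, B->DA, C->CB, D->C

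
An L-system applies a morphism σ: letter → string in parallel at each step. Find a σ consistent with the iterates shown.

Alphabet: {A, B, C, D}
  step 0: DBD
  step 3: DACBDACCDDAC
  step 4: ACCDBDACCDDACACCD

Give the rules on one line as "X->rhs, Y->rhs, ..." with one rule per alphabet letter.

  step 3 ⇒ step 4: DACBDACCDDAC ⇒ AC·C·D·BD·AC·C·D·D·AC·AC·C·D
    A ↦ C
    B ↦ BD
    C ↦ D
    D ↦ AC

A->C, B->BD, C->D, D->AC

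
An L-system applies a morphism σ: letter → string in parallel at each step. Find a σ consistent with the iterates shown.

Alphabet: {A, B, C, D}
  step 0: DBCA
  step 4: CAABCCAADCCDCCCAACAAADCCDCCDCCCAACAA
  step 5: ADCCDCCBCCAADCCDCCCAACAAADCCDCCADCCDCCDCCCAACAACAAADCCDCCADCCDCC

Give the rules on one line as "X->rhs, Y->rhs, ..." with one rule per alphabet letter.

  step 4 ⇒ step 5: CAABCCAADCCDCCCAACAAADCCDCCDCCCAACAA ⇒ A·DCC·DCC·BCC·A·A·DCC·DCC·C·A·A·C·A·A·A·DCC·DCC·A·DCC·DCC·DCC·C·A·A·C·A·A·C·A·A·A·DCC·DCC·A·DCC·DCC
    A ↦ DCC
    B ↦ BCC
    C ↦ A
    D ↦ C

A->DCC, B->BCC, C->A, D->C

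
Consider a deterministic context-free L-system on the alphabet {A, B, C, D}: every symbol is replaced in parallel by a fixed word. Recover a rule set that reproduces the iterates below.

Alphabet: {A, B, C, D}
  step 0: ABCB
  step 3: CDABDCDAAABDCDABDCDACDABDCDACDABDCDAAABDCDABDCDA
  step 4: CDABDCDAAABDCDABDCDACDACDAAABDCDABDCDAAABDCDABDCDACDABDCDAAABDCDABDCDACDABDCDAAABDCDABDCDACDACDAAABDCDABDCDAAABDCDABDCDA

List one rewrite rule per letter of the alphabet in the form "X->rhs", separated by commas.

  step 3 ⇒ step 4: CDABDCDAAABDCDABDCDACDABDCDACDABDCDAAABDCDABDCDA ⇒ CD·ABD·CDA·A·ABD·CD·ABD·CDA·CDA·CDA·A·ABD·CD·ABD·CDA·A·ABD·CD·ABD·CDA·CD·ABD·CDA·A·ABD·CD·ABD·CDA·CD·ABD·CDA·A·ABD·CD·ABD·CDA·CDA·CDA·A·ABD·CD·ABD·CDA·A·ABD·CD·ABD·CDA
    A ↦ CDA
    B ↦ A
    C ↦ CD
    D ↦ ABD

A->CDA, B->A, C->CD, D->ABD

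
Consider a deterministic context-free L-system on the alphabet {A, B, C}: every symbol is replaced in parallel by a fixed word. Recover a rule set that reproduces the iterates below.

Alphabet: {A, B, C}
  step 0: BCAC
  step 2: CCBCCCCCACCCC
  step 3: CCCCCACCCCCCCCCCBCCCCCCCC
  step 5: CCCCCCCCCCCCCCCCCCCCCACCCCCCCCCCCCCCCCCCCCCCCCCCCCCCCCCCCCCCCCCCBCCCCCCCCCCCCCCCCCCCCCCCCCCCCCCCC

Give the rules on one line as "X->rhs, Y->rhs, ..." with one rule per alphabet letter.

  step 2 ⇒ step 3: CCBCCCCCACCCC ⇒ CC·CC·CA·CC·CC·CC·CC·CC·B·CC·CC·CC·CC
    A ↦ B
    B ↦ CA
    C ↦ CC

A->B, B->CA, C->CC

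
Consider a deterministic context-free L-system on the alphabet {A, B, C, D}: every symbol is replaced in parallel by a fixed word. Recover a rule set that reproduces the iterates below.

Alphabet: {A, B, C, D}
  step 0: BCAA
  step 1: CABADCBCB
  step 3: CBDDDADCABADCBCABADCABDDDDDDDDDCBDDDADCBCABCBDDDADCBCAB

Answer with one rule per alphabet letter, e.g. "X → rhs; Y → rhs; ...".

A->CB, B->CAB, C->AD, D->DDD

  step 0 ⇒ step 1: BCAA ⇒ CAB·AD·CB·CB
    A ↦ CB
    B ↦ CAB
    C ↦ AD
    D ↦ DDD  (constrained at step 1)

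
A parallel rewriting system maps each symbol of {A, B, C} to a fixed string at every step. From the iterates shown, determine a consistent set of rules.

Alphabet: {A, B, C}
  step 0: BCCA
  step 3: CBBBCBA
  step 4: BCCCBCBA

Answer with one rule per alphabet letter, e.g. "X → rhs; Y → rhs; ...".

  step 3 ⇒ step 4: CBBBCBA ⇒ B·C·C·C·B·C·BA
    A ↦ BA
    B ↦ C
    C ↦ B

A->BA, B->C, C->B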